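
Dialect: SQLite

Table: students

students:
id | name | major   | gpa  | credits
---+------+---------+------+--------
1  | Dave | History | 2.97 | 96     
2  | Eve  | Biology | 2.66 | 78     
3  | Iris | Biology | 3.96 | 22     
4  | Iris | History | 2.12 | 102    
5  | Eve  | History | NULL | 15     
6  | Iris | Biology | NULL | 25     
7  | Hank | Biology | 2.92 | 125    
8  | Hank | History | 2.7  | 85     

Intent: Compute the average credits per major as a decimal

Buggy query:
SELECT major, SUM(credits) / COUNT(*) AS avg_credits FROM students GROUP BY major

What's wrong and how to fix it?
Bug: Both operands are integers, so '/' performs integer division and truncates

Fix: Cast one side to REAL so the division keeps the fractional part

Corrected query:
SELECT major, SUM(credits) * 1.0 / COUNT(*) AS avg_credits FROM students GROUP BY major

Result:
major   | avg_credits
--------+------------
Biology | 62.5       
History | 74.5       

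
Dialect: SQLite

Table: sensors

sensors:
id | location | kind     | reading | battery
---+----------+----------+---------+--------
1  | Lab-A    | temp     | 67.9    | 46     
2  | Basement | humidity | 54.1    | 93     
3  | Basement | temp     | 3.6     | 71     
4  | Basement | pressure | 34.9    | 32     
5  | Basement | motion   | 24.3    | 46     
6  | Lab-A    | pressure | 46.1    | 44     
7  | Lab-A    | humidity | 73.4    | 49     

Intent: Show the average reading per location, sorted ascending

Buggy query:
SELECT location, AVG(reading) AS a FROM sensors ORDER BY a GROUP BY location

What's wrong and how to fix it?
Bug: ORDER BY appears before GROUP BY; SQL clause order requires GROUP BY first

Fix: Reorder: SELECT … FROM … GROUP BY … ORDER BY …

Corrected query:
SELECT location, AVG(reading) AS a FROM sensors GROUP BY location ORDER BY a

Result:
location | a        
---------+----------
Basement | 29.225   
Lab-A    | 62.466667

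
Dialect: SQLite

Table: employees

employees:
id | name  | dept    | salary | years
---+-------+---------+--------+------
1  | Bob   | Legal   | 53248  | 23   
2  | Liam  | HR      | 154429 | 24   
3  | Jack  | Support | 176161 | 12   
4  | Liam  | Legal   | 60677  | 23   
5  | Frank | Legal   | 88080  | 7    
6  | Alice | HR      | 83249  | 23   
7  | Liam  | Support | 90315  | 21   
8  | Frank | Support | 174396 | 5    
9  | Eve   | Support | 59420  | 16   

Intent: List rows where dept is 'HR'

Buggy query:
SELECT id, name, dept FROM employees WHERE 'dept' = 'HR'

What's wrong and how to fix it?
Bug: Single quotes denote string literals in SQL; the column name is being compared as a constant string

Fix: Remove the quotes around the column name (or use double quotes for an identifier)

Corrected query:
SELECT id, name, dept FROM employees WHERE dept = 'HR'

Result:
id | name  | dept
---+-------+-----
2  | Liam  | HR  
6  | Alice | HR  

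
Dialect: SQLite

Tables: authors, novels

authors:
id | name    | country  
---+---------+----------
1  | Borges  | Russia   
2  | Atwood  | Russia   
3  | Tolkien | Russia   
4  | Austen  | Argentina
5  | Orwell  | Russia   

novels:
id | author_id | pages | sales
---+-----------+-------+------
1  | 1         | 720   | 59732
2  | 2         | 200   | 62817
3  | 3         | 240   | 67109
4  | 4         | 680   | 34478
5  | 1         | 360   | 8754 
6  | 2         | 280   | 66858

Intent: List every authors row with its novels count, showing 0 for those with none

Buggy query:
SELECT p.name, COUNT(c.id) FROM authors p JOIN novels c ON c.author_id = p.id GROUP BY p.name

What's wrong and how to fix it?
Bug: INNER JOIN drops authors rows that have no matching novels rows

Fix: Switch to LEFT JOIN to retain unmatched parent rows

Corrected query:
SELECT p.name, COUNT(c.id) FROM authors p LEFT JOIN novels c ON c.author_id = p.id GROUP BY p.name

Result:
name    | COUNT(c.id)
--------+------------
Atwood  | 2          
Austen  | 1          
Borges  | 2          
Orwell  | 0          
Tolkien | 1          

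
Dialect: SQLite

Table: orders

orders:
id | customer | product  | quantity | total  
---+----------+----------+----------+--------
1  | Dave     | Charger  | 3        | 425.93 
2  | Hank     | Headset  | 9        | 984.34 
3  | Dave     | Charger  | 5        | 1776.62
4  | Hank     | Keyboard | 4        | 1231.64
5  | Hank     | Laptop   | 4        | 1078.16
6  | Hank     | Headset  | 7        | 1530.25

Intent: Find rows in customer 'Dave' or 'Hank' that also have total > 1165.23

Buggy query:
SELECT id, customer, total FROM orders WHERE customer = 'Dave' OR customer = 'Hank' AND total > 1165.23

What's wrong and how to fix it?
Bug: AND binds tighter than OR, so this parses as customer = 'Dave' OR (customer = 'Hank' AND total > 1165.23)

Fix: Add parentheses around the OR so the AND applies to both alternatives

Corrected query:
SELECT id, customer, total FROM orders WHERE (customer = 'Dave' OR customer = 'Hank') AND total > 1165.23

Result:
id | customer | total  
---+----------+--------
3  | Dave     | 1776.62
4  | Hank     | 1231.64
6  | Hank     | 1530.25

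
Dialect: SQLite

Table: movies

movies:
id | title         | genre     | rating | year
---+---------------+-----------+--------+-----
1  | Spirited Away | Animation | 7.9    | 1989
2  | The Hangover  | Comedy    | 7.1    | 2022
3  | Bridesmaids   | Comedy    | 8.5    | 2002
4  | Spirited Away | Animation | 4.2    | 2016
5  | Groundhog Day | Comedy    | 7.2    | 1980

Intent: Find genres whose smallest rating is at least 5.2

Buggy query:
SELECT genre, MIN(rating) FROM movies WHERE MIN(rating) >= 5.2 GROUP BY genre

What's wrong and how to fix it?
Bug: Aggregates like MIN are computed per group after WHERE runs

Fix: Use HAVING for the per-group MIN condition

Corrected query:
SELECT genre, MIN(rating) FROM movies GROUP BY genre HAVING MIN(rating) >= 5.2

Result:
genre  | MIN(rating)
-------+------------
Comedy | 7.1        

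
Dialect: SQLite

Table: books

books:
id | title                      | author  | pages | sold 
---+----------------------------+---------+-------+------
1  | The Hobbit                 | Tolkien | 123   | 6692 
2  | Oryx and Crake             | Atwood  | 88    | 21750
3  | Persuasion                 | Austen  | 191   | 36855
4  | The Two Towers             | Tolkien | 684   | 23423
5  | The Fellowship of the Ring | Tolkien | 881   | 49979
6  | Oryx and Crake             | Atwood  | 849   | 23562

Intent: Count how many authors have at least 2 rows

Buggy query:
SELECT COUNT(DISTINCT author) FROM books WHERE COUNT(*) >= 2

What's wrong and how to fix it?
Bug: COUNT(*) cannot appear in WHERE; the per-group count doesn't exist yet

Fix: Group first with HAVING COUNT(*) >= 2, then COUNT the resulting groups

Corrected query:
SELECT COUNT(*) FROM (SELECT author FROM books GROUP BY author HAVING COUNT(*) >= 2)

Result:
COUNT(*)
--------
2       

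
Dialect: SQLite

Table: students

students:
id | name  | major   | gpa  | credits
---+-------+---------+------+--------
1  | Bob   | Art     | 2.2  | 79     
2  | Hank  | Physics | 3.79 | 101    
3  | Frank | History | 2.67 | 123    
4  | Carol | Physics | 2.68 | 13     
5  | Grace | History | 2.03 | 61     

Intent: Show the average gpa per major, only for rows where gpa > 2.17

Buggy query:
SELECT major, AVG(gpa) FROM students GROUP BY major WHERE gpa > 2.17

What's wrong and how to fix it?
Bug: Row-level WHERE must come before GROUP BY in the clause order

Fix: Move the WHERE clause before GROUP BY

Corrected query:
SELECT major, AVG(gpa) FROM students WHERE gpa > 2.17 GROUP BY major

Result:
major   | AVG(gpa)
--------+---------
Art     | 2.2     
History | 2.67    
Physics | 3.235   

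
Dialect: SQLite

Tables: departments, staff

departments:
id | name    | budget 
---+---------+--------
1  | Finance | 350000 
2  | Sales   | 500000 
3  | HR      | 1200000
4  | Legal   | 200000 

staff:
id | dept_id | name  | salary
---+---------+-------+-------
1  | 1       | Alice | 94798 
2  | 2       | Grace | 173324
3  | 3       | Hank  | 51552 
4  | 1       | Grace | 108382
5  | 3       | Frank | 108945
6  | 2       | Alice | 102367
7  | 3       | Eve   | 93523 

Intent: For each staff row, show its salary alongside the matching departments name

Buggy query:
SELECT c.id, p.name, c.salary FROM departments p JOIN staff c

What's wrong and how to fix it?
Bug: JOIN with no ON clause produces a cartesian product; every staff row pairs with every departments row

Fix: Add ON c.dept_id = p.id to the JOIN

Corrected query:
SELECT c.id, p.name, c.salary FROM departments p JOIN staff c ON c.dept_id = p.id

Result:
id | name    | salary
---+---------+-------
1  | Finance | 94798 
2  | Sales   | 173324
3  | HR      | 51552 
4  | Finance | 108382
5  | HR      | 108945
6  | Sales   | 102367
7  | HR      | 93523 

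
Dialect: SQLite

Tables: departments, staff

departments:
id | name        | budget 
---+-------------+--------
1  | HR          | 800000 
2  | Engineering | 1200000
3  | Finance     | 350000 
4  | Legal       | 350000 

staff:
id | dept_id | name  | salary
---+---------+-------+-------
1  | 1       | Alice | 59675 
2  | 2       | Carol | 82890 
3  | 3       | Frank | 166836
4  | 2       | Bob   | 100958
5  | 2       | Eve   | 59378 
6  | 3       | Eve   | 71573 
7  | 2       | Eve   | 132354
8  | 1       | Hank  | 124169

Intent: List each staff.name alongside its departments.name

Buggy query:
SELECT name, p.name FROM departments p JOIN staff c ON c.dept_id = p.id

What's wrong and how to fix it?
Bug: Both tables have a 'name' column; the unqualified reference is ambiguous

Fix: Qualify the column with its table alias (c.name)

Corrected query:
SELECT c.name, p.name FROM departments p JOIN staff c ON c.dept_id = p.id

Result:
name  | name       
------+------------
Alice | HR         
Carol | Engineering
Frank | Finance    
Bob   | Engineering
Eve   | Engineering
Eve   | Finance    
Eve   | Engineering
Hank  | HR         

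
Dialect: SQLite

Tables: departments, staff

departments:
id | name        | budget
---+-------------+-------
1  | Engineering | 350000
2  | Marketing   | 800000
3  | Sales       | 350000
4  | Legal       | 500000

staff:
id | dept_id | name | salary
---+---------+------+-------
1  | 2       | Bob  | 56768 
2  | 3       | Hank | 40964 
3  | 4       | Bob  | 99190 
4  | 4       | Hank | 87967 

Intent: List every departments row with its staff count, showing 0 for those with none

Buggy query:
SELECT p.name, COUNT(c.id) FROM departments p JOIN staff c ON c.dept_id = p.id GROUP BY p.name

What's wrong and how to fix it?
Bug: INNER JOIN drops departments rows that have no matching staff rows

Fix: Use LEFT JOIN so parents without children still appear (COUNT(c.id) gives 0)

Corrected query:
SELECT p.name, COUNT(c.id) FROM departments p LEFT JOIN staff c ON c.dept_id = p.id GROUP BY p.name

Result:
name        | COUNT(c.id)
------------+------------
Engineering | 0          
Legal       | 2          
Marketing   | 1          
Sales       | 1          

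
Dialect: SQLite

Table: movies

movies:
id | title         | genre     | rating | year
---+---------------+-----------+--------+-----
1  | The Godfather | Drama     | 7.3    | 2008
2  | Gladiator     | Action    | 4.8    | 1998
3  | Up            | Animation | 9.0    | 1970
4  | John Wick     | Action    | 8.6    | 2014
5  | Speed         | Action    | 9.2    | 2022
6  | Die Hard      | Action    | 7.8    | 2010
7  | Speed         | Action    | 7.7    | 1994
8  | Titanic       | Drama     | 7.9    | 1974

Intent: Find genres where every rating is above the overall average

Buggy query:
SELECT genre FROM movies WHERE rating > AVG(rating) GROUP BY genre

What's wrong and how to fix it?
Bug: WHERE evaluates per row before aggregation, so AVG() is unavailable

Fix: Use a subquery for AVG and a HAVING MIN(...) filter so the condition holds for every row in the group

Corrected query:
SELECT genre FROM movies GROUP BY genre HAVING MIN(rating) > (SELECT AVG(rating) FROM movies)

Result:
genre    
---------
Animation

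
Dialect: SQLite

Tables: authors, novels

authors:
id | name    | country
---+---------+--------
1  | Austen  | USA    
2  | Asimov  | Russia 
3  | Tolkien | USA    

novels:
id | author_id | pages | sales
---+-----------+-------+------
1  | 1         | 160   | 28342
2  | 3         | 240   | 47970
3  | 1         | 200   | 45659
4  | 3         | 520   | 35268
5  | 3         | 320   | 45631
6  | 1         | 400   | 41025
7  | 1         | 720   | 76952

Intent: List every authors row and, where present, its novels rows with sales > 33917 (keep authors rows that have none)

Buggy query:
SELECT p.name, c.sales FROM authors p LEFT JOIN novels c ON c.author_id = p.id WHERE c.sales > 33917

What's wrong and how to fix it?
Bug: A WHERE condition on the right-hand table after LEFT JOIN drops unmatched parents

Fix: Move the right-table condition into the ON clause so unmatched parents are kept

Corrected query:
SELECT p.name, c.sales FROM authors p LEFT JOIN novels c ON c.author_id = p.id AND c.sales > 33917

Result:
name    | sales
--------+------
Austen  | 41025
Austen  | 45659
Austen  | 76952
Asimov  | NULL 
Tolkien | 35268
Tolkien | 45631
Tolkien | 47970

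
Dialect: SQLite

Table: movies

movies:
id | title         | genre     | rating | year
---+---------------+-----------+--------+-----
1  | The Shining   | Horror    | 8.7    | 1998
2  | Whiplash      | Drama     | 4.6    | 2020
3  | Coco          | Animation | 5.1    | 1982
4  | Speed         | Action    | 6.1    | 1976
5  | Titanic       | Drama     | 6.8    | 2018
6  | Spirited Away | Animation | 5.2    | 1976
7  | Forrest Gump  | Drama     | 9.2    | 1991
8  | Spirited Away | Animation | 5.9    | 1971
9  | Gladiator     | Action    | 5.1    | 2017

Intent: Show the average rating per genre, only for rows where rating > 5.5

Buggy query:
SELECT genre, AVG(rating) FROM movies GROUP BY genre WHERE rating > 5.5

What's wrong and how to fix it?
Bug: Row-level WHERE must come before GROUP BY in the clause order

Fix: Place WHERE between FROM and GROUP BY

Corrected query:
SELECT genre, AVG(rating) FROM movies WHERE rating > 5.5 GROUP BY genre

Result:
genre     | AVG(rating)
----------+------------
Action    | 6.1        
Animation | 5.9        
Drama     | 8          
Horror    | 8.7        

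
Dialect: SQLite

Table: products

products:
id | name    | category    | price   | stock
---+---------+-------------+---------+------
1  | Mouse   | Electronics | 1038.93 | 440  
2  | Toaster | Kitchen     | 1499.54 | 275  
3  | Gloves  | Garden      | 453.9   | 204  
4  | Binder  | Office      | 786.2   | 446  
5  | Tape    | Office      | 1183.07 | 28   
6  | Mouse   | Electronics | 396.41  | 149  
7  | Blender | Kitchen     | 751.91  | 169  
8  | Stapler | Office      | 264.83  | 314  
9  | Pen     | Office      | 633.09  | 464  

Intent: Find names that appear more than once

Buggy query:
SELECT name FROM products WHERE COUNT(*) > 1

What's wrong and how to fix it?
Bug: WHERE can't reference COUNT(*); aggregates are computed after WHERE

Fix: GROUP BY name, then filter groups with HAVING COUNT(*) > 1

Corrected query:
SELECT name FROM products GROUP BY name HAVING COUNT(*) > 1

Result:
name 
-----
Mouse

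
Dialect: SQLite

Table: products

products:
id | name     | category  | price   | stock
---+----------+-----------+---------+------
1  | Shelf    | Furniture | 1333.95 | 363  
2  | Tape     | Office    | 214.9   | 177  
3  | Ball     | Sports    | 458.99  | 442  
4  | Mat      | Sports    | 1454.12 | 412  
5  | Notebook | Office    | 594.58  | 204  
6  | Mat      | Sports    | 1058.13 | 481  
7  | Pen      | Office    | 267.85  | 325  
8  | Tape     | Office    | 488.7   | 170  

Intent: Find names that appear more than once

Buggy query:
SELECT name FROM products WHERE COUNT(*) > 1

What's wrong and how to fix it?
Bug: WHERE can't reference COUNT(*); aggregates are computed after WHERE

Fix: GROUP BY name, then filter groups with HAVING COUNT(*) > 1

Corrected query:
SELECT name FROM products GROUP BY name HAVING COUNT(*) > 1

Result:
name
----
Mat 
Tape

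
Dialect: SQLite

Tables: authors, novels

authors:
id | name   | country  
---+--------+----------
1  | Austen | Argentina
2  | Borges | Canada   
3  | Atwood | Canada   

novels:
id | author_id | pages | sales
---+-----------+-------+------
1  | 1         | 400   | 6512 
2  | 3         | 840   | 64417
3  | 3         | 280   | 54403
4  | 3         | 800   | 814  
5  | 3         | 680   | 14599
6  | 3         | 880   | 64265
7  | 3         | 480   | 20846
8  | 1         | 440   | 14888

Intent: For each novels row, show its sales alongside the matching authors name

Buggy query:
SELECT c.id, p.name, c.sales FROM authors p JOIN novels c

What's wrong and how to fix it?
Bug: Missing join condition: each novels row is matched to all authors rows instead of just its own

Fix: Add ON c.author_id = p.id to the JOIN

Corrected query:
SELECT c.id, p.name, c.sales FROM authors p JOIN novels c ON c.author_id = p.id

Result:
id | name   | sales
---+--------+------
1  | Austen | 6512 
2  | Atwood | 64417
3  | Atwood | 54403
4  | Atwood | 814  
5  | Atwood | 14599
6  | Atwood | 64265
7  | Atwood | 20846
8  | Austen | 14888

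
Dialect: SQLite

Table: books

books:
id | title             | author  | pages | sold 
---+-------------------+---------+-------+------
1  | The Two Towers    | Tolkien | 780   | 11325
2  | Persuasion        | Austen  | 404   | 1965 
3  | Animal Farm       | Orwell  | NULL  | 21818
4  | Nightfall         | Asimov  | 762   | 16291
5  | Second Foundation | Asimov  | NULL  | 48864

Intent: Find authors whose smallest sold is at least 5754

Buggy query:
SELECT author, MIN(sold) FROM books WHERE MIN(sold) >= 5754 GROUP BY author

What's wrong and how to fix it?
Bug: MIN() in WHERE is a misuse of aggregate

Fix: Replace WHERE with HAVING after the GROUP BY

Corrected query:
SELECT author, MIN(sold) FROM books GROUP BY author HAVING MIN(sold) >= 5754

Result:
author  | MIN(sold)
--------+----------
Asimov  | 16291    
Orwell  | 21818    
Tolkien | 11325    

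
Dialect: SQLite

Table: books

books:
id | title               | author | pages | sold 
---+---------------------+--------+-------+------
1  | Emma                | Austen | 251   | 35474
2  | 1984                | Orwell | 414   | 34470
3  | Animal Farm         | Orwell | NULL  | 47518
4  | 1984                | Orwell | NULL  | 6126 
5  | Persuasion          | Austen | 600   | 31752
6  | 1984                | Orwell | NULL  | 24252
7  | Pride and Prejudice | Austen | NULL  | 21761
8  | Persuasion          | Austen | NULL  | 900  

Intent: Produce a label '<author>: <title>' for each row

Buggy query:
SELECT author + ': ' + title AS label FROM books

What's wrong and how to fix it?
Bug: '+' is numeric addition; on text columns SQLite converts them to 0 instead of concatenating

Fix: Replace + with || to concatenate text

Corrected query:
SELECT author || ': ' || title AS label FROM books

Result:
label                      
---------------------------
Austen: Emma               
Orwell: 1984               
Orwell: Animal Farm        
Orwell: 1984               
Austen: Persuasion         
Orwell: 1984               
Austen: Pride and Prejudice
Austen: Persuasion         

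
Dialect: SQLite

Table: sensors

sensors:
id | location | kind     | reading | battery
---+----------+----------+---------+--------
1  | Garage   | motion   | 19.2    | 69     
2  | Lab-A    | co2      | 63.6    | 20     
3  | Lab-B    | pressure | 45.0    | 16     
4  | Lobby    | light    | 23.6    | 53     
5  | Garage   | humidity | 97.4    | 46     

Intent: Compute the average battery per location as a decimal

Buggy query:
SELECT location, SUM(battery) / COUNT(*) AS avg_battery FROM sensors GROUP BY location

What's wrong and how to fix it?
Bug: Both operands are integers, so '/' performs integer division and truncates

Fix: Cast one side to REAL so the division keeps the fractional part

Corrected query:
SELECT location, SUM(battery) * 1.0 / COUNT(*) AS avg_battery FROM sensors GROUP BY location

Result:
location | avg_battery
---------+------------
Garage   | 57.5       
Lab-A    | 20         
Lab-B    | 16         
Lobby    | 53         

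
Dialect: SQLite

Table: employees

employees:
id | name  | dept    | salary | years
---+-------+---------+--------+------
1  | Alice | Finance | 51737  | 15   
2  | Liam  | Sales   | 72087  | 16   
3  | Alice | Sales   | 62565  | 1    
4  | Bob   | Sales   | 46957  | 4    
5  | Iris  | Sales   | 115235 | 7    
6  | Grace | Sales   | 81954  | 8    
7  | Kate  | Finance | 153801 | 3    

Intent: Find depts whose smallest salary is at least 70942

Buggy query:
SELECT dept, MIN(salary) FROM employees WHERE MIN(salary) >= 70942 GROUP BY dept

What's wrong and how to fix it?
Bug: MIN() in WHERE is a misuse of aggregate

Fix: Use HAVING for the per-group MIN condition

Corrected query:
SELECT dept, MIN(salary) FROM employees GROUP BY dept HAVING MIN(salary) >= 70942

Result:
(no rows)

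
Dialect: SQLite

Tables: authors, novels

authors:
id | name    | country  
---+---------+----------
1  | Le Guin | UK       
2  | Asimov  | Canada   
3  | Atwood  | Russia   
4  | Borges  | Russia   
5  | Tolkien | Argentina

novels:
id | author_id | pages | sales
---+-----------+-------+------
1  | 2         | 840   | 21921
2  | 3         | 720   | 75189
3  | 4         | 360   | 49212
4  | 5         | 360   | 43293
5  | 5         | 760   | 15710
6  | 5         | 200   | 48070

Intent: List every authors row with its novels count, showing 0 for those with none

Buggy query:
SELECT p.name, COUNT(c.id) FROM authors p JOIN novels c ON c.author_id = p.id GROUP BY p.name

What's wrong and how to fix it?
Bug: An inner join excludes parents with zero children

Fix: Use LEFT JOIN so parents without children still appear (COUNT(c.id) gives 0)

Corrected query:
SELECT p.name, COUNT(c.id) FROM authors p LEFT JOIN novels c ON c.author_id = p.id GROUP BY p.name

Result:
name    | COUNT(c.id)
--------+------------
Asimov  | 1          
Atwood  | 1          
Borges  | 1          
Le Guin | 0          
Tolkien | 3          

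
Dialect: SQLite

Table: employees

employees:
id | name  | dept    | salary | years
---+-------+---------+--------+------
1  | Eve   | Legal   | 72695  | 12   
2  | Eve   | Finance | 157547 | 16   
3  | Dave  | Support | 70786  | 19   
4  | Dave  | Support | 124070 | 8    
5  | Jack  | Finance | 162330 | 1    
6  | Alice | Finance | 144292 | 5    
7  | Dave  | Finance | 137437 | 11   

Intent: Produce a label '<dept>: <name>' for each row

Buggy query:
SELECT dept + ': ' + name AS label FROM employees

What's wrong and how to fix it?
Bug: SQLite uses || for string concatenation; + coerces text to numbers (yielding 0)

Fix: Replace + with || to concatenate text

Corrected query:
SELECT dept || ': ' || name AS label FROM employees

Result:
label         
--------------
Legal: Eve    
Finance: Eve  
Support: Dave 
Support: Dave 
Finance: Jack 
Finance: Alice
Finance: Dave 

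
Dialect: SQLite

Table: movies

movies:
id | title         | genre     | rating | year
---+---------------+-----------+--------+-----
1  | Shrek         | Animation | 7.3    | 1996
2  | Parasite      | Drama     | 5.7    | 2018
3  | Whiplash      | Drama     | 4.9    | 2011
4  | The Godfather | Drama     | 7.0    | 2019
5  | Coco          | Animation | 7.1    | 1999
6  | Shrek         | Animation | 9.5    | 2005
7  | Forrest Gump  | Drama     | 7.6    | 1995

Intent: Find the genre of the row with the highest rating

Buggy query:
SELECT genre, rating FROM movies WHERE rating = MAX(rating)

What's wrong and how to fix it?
Bug: WHERE is evaluated per row; an aggregate over the whole table isn't defined there

Fix: Use a subquery: WHERE rating = (SELECT MAX(rating) FROM movies)

Corrected query:
SELECT genre, rating FROM movies WHERE rating = (SELECT MAX(rating) FROM movies)

Result:
genre     | rating
----------+-------
Animation | 9.5   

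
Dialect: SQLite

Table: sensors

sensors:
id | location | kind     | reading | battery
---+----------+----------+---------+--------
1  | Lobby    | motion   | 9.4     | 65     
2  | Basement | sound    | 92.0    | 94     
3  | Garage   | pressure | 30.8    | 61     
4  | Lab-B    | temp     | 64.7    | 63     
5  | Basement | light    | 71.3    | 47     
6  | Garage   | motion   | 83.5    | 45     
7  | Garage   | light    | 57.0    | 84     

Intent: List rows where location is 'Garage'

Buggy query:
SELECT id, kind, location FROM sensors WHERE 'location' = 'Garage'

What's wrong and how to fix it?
Bug: Single quotes denote string literals in SQL; the column name is being compared as a constant string

Fix: Remove the quotes around the column name (or use double quotes for an identifier)

Corrected query:
SELECT id, kind, location FROM sensors WHERE location = 'Garage'

Result:
id | kind     | location
---+----------+---------
3  | pressure | Garage  
6  | motion   | Garage  
7  | light    | Garage  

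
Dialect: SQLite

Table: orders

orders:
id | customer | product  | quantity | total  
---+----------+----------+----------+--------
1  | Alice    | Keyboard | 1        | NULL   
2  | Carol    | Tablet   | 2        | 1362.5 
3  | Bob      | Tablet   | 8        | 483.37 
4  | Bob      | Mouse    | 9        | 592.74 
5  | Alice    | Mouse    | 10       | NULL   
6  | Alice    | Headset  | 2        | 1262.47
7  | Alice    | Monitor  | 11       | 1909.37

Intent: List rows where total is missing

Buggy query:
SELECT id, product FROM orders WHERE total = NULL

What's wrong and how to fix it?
Bug: Comparing to NULL with '=' never matches; NULL = NULL is unknown, not true

Fix: Use IS NULL to test for NULL

Corrected query:
SELECT id, product FROM orders WHERE total IS NULL

Result:
id | product 
---+---------
1  | Keyboard
5  | Mouse   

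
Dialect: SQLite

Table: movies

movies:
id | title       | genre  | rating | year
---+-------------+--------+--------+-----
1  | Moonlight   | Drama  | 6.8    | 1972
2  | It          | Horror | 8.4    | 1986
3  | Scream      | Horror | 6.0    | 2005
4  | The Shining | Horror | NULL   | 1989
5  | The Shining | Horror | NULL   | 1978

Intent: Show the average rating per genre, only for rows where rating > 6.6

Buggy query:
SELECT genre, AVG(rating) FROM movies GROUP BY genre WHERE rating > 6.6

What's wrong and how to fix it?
Bug: WHERE cannot follow GROUP BY

Fix: Place WHERE between FROM and GROUP BY

Corrected query:
SELECT genre, AVG(rating) FROM movies WHERE rating > 6.6 GROUP BY genre

Result:
genre  | AVG(rating)
-------+------------
Drama  | 6.8        
Horror | 8.4        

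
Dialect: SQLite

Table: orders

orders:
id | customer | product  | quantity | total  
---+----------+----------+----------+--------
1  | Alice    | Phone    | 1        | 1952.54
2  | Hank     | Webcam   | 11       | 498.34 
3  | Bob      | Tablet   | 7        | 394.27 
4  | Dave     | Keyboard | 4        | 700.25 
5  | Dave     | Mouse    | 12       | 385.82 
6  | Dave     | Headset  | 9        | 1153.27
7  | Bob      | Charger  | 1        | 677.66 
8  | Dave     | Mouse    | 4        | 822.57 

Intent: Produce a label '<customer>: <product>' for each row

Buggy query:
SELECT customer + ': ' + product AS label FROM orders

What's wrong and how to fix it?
Bug: '+' is numeric addition; on text columns SQLite converts them to 0 instead of concatenating

Fix: Use the || operator for string concatenation

Corrected query:
SELECT customer || ': ' || product AS label FROM orders

Result:
label         
--------------
Alice: Phone  
Hank: Webcam  
Bob: Tablet   
Dave: Keyboard
Dave: Mouse   
Dave: Headset 
Bob: Charger  
Dave: Mouse   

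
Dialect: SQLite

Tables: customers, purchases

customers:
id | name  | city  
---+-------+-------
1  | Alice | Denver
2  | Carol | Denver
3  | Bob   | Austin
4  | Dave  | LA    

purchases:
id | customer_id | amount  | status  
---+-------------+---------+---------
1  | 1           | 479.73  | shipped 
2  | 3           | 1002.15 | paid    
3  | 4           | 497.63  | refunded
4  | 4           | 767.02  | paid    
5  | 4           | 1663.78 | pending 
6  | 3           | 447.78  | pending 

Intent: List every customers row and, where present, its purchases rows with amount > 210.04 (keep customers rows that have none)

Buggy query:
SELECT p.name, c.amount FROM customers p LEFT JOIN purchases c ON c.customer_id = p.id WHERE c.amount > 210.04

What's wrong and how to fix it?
Bug: Filtering c.amount in WHERE discards the NULL rows produced by LEFT JOIN, turning it into an inner join

Fix: Put 'c.amount > 210.04' in the JOIN's ON clause instead of WHERE

Corrected query:
SELECT p.name, c.amount FROM customers p LEFT JOIN purchases c ON c.customer_id = p.id AND c.amount > 210.04

Result:
name  | amount 
------+--------
Alice | 479.73 
Carol | NULL   
Bob   | 447.78 
Bob   | 1002.15
Dave  | 497.63 
Dave  | 767.02 
Dave  | 1663.78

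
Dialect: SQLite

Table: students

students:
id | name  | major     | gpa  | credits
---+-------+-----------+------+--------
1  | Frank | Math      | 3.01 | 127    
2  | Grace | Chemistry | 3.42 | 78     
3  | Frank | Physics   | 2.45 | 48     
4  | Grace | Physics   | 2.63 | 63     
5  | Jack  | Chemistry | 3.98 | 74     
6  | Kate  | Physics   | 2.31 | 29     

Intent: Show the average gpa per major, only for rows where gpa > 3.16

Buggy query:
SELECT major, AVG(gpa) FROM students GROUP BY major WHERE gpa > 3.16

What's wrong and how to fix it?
Bug: WHERE cannot follow GROUP BY

Fix: Place WHERE between FROM and GROUP BY

Corrected query:
SELECT major, AVG(gpa) FROM students WHERE gpa > 3.16 GROUP BY major

Result:
major     | AVG(gpa)
----------+---------
Chemistry | 3.7     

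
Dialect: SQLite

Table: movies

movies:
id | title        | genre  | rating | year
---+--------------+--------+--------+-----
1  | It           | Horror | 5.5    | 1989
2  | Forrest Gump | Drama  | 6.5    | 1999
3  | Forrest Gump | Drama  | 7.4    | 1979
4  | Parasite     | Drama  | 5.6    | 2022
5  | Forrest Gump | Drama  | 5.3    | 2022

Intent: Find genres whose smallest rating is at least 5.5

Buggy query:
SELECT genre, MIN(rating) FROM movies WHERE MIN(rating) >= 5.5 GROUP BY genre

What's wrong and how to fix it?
Bug: MIN() in WHERE is a misuse of aggregate

Fix: Use HAVING for the per-group MIN condition

Corrected query:
SELECT genre, MIN(rating) FROM movies GROUP BY genre HAVING MIN(rating) >= 5.5

Result:
genre  | MIN(rating)
-------+------------
Horror | 5.5        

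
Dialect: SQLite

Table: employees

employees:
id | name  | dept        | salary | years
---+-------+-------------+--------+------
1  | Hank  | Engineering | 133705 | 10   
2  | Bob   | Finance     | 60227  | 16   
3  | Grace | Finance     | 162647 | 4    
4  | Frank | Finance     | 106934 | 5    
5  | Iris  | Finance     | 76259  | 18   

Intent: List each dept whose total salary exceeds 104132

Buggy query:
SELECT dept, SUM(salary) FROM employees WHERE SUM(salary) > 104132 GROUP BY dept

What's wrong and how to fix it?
Bug: SUM(salary) is an aggregate, but WHERE filters rows before aggregation

Fix: Move the aggregate condition to a HAVING clause

Corrected query:
SELECT dept, SUM(salary) FROM employees GROUP BY dept HAVING SUM(salary) > 104132

Result:
dept        | SUM(salary)
------------+------------
Engineering | 133705     
Finance     | 406067     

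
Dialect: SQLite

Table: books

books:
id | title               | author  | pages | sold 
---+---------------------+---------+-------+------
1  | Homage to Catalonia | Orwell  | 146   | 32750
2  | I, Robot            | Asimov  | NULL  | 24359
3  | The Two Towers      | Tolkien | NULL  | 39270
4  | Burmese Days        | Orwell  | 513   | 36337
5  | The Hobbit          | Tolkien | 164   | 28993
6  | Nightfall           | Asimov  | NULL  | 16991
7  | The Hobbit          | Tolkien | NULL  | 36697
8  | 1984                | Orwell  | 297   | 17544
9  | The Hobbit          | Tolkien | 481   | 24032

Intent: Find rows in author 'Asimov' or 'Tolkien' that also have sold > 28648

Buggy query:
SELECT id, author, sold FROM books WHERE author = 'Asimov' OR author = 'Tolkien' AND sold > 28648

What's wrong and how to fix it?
Bug: Without parentheses, AND is evaluated before OR, so the sold filter only applies to the 'Tolkien' branch

Fix: Add parentheses around the OR so the AND applies to both alternatives

Corrected query:
SELECT id, author, sold FROM books WHERE (author = 'Asimov' OR author = 'Tolkien') AND sold > 28648

Result:
id | author  | sold 
---+---------+------
3  | Tolkien | 39270
5  | Tolkien | 28993
7  | Tolkien | 36697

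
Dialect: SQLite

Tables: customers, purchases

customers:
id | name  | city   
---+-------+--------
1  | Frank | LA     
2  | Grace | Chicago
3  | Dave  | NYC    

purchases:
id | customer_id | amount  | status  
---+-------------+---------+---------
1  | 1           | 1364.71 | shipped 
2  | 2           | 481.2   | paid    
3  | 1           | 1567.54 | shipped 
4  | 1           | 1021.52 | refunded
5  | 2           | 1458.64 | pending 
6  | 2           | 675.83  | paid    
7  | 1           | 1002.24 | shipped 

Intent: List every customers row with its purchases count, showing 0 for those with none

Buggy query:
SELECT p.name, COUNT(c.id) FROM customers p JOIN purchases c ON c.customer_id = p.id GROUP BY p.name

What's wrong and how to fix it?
Bug: An inner join excludes parents with zero children

Fix: Switch to LEFT JOIN to retain unmatched parent rows

Corrected query:
SELECT p.name, COUNT(c.id) FROM customers p LEFT JOIN purchases c ON c.customer_id = p.id GROUP BY p.name

Result:
name  | COUNT(c.id)
------+------------
Dave  | 0          
Frank | 4          
Grace | 3          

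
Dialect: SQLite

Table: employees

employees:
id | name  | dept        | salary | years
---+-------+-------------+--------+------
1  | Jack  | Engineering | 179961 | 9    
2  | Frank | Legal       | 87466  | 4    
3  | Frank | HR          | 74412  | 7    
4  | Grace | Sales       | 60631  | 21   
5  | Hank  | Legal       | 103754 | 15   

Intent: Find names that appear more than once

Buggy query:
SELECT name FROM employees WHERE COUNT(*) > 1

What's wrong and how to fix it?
Bug: WHERE can't reference COUNT(*); aggregates are computed after WHERE

Fix: Group first, then use HAVING for the count condition

Corrected query:
SELECT name FROM employees GROUP BY name HAVING COUNT(*) > 1

Result:
name 
-----
Frank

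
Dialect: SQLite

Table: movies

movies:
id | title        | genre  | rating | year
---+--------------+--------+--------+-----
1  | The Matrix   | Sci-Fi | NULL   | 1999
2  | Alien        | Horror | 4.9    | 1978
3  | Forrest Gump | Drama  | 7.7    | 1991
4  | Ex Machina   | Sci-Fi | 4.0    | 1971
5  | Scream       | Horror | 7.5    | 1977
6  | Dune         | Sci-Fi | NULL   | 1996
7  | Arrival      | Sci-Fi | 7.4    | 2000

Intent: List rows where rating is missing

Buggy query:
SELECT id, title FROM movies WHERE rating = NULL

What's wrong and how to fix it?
Bug: '= NULL' is always unknown in SQL three-valued logic, so no rows match

Fix: Use IS NULL to test for NULL

Corrected query:
SELECT id, title FROM movies WHERE rating IS NULL

Result:
id | title     
---+-----------
1  | The Matrix
6  | Dune      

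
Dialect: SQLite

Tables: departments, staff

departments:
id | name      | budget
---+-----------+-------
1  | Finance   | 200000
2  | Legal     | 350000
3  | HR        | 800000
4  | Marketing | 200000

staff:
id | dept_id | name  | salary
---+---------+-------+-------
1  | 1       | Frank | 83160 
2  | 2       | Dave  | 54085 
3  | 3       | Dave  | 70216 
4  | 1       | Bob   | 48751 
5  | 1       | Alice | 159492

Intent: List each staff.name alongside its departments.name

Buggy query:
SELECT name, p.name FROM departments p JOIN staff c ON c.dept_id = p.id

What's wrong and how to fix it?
Bug: Both tables have a 'name' column; the unqualified reference is ambiguous

Fix: Qualify the column with its table alias (c.name)

Corrected query:
SELECT c.name, p.name FROM departments p JOIN staff c ON c.dept_id = p.id

Result:
name  | name   
------+--------
Frank | Finance
Dave  | Legal  
Dave  | HR     
Bob   | Finance
Alice | Finance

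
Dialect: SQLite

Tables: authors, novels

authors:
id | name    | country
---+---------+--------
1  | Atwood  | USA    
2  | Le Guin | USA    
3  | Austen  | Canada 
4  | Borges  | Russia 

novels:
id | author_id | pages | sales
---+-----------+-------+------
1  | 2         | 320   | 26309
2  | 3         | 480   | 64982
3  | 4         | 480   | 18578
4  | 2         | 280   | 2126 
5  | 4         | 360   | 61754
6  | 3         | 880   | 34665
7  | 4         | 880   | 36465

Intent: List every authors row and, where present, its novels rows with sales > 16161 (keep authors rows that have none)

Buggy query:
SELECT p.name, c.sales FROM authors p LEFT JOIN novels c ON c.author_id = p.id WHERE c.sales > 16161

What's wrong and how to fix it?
Bug: A WHERE condition on the right-hand table after LEFT JOIN drops unmatched parents

Fix: Move the right-table condition into the ON clause so unmatched parents are kept

Corrected query:
SELECT p.name, c.sales FROM authors p LEFT JOIN novels c ON c.author_id = p.id AND c.sales > 16161

Result:
name    | sales
--------+------
Atwood  | NULL 
Le Guin | 26309
Austen  | 34665
Austen  | 64982
Borges  | 18578
Borges  | 36465
Borges  | 61754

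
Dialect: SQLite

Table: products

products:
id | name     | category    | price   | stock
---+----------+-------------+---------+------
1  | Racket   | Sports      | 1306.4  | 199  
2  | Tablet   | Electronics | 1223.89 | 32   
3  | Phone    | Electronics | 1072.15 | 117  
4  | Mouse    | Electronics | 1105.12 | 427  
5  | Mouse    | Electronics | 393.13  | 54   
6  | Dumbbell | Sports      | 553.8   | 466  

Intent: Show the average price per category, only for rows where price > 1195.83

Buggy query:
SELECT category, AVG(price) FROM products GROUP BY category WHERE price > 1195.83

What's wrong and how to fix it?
Bug: Row-level WHERE must come before GROUP BY in the clause order

Fix: Place WHERE between FROM and GROUP BY

Corrected query:
SELECT category, AVG(price) FROM products WHERE price > 1195.83 GROUP BY category

Result:
category    | AVG(price)
------------+-----------
Electronics | 1223.89   
Sports      | 1306.4    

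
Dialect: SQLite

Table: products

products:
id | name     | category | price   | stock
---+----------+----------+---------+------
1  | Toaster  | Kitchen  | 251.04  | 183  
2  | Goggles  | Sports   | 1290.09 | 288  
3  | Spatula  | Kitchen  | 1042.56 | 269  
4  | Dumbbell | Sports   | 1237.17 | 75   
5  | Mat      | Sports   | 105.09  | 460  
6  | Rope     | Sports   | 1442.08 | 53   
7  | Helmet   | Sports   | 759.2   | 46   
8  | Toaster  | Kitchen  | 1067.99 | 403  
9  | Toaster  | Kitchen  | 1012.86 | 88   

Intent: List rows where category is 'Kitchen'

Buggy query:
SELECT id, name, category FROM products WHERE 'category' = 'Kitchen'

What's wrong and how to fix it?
Bug: Single quotes denote string literals in SQL; the column name is being compared as a constant string

Fix: Remove the quotes around the column name (or use double quotes for an identifier)

Corrected query:
SELECT id, name, category FROM products WHERE category = 'Kitchen'

Result:
id | name    | category
---+---------+---------
1  | Toaster | Kitchen 
3  | Spatula | Kitchen 
8  | Toaster | Kitchen 
9  | Toaster | Kitchen 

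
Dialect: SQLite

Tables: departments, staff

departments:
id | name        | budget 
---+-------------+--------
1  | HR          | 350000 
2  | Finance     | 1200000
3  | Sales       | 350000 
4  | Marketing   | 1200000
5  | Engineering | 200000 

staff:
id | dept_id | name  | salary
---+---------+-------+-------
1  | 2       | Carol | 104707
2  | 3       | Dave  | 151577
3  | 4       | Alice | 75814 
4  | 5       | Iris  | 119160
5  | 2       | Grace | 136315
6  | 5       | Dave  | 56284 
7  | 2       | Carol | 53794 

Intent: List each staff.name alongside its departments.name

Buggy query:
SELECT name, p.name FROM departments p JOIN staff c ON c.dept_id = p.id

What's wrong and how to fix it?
Bug: Both tables have a 'name' column; the unqualified reference is ambiguous

Fix: Prefix ambiguous columns with the table alias

Corrected query:
SELECT c.name, p.name FROM departments p JOIN staff c ON c.dept_id = p.id

Result:
name  | name       
------+------------
Carol | Finance    
Dave  | Sales      
Alice | Marketing  
Iris  | Engineering
Grace | Finance    
Dave  | Engineering
Carol | Finance    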